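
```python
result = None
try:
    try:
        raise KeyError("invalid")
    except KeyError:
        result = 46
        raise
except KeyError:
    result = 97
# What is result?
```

Step-by-step execution trace:
1. Inner try: `raise KeyError("invalid")` raises KeyError.
2. Inner `except KeyError` matches → result = 46.
3. bare `raise` re-raises the same KeyError.
4. Outer `except KeyError` matches → result = 97.
Result: 97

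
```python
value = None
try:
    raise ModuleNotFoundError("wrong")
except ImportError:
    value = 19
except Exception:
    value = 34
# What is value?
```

Step-by-step execution trace:
1. `raise ModuleNotFoundError(...)` raises ModuleNotFoundError.
2. `except ImportError` matches (ModuleNotFoundError is a subclass of ImportError) → value = 19.
3. `except Exception` is not reached.
Result: 19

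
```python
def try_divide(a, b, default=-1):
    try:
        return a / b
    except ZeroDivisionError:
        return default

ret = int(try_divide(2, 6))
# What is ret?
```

Step-by-step execution trace:
1. `try_divide(2, 6)` enters try: `return 2 / 6` → returns 0.3333333333333333. No exception raised.
2. `except ZeroDivisionError` is skipped.
3. `int(0.3333333333333333)` → 0 → ret = 0.
Result: 0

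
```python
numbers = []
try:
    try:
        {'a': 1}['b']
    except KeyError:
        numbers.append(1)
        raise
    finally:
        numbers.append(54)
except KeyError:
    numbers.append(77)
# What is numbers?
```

Step-by-step execution trace:
1. Inner try: `{'a': 1}['b']` raises KeyError.
2. Inner `except KeyError` matches → `numbers.append(1)` → numbers = [1].
3. bare `raise` re-raises KeyError.
4. Inner `finally` runs during unwinding: `numbers.append(54)` → numbers = [1, 54].
5. Outer `except KeyError` matches → `numbers.append(77)` → numbers = [1, 54, 77].
Result: [1, 54, 77]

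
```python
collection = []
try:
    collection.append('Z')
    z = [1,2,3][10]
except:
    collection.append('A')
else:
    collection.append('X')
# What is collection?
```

Step-by-step execution trace:
1. try: `collection.append('Z')` → collection = ['Z'].
2. `z = [1,2,3][10]` raises IndexError.
3. bare `except` matches → `collection.append('A')` → collection = ['Z', 'A'].
4. `else` is skipped (an exception was raised).
Result: ['Z', 'A']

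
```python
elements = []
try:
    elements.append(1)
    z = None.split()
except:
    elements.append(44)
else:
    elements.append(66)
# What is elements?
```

Step-by-step execution trace:
1. try: `elements.append(1)` → elements = [1].
2. `z = None.split()` raises AttributeError.
3. bare `except` matches → `elements.append(44)` → elements = [1, 44].
4. `else` is skipped (an exception was raised).
Result: [1, 44]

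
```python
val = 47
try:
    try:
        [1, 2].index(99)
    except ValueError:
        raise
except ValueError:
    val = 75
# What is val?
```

Step-by-step execution trace:
1. Inner try: `[1, 2].index(99)` raises ValueError.
2. Inner `except ValueError` matches; bare `raise` re-raises the same ValueError.
3. Outer `except ValueError` matches → val = 75.
Result: 75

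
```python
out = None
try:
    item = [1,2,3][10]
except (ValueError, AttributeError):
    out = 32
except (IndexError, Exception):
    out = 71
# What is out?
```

Step-by-step execution trace:
1. `item = [1,2,3][10]` raises IndexError.
2. `except (ValueError, AttributeError)` does not match IndexError; skipped.
3. `except (IndexError, Exception)` matches (IndexError is in the tuple) → out = 71.
Result: 71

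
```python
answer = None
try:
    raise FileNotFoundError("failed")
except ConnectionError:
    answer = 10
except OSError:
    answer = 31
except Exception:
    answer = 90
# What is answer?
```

Step-by-step execution trace:
1. `raise FileNotFoundError(...)` raises FileNotFoundError.
2. `except ConnectionError` does not match (FileNotFoundError is not a subclass of ConnectionError); skipped.
3. `except OSError` matches (FileNotFoundError is a subclass of OSError) → answer = 31.
4. `except Exception` is not reached.
Result: 31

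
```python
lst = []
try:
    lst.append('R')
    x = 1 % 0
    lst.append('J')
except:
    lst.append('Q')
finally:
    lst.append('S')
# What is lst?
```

Step-by-step execution trace:
1. try: `lst.append('R')` → lst = ['R'].
2. `x = 1 % 0` raises ZeroDivisionError; `lst.append('J')` is not reached.
3. bare `except` matches → `lst.append('Q')` → lst = ['R', 'Q'].
4. finally always runs: `lst.append('S')` → lst = ['R', 'Q', 'S'].
Result: ['R', 'Q', 'S']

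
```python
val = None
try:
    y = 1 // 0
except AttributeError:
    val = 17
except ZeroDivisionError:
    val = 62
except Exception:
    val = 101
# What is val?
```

Step-by-step execution trace:
1. `y = 1 // 0` raises ZeroDivisionError.
2. `except AttributeError` does not match ZeroDivisionError; skipped.
3. `except ZeroDivisionError` matches → val = 62.
4. Remaining except clauses are skipped.
Result: 62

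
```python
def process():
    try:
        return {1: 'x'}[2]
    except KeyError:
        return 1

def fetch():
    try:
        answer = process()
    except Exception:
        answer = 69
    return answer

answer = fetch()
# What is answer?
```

Step-by-step execution trace:
1. `fetch()` calls `process()`.
2. In process: `{1: 'x'}[2]` raises KeyError; `except KeyError` catches it → returns 1.
3. In fetch: `answer = process()` → answer = 1. No exception reaches fetch.
4. `except Exception` is skipped; fetch returns 1.
5. answer = 1.
Result: 1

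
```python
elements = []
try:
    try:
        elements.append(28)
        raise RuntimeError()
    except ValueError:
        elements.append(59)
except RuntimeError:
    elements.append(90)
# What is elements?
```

Step-by-step execution trace:
1. Inner try: `elements.append(28)` → elements = [28].
2. `raise RuntimeError()` raises RuntimeError.
3. Inner `except ValueError` does not match RuntimeError; exception propagates to outer try.
4. Outer `except RuntimeError` matches → `elements.append(90)` → elements = [28, 90].
Result: [28, 90]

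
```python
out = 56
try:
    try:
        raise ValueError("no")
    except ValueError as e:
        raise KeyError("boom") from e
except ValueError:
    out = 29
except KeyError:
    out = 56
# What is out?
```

Step-by-step execution trace:
1. Inner try raises ValueError; inner `except ValueError as e` catches it.
2. `raise KeyError(...) from e` raises KeyError (ValueError is attached as __cause__, but only KeyError is active).
3. Outer `except ValueError` does not match KeyError; skipped.
4. Outer `except KeyError` matches → out = 56.
Result: 56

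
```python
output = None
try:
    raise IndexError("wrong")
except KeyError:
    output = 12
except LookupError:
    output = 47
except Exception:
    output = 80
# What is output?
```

Step-by-step execution trace:
1. `raise IndexError(...)` raises IndexError.
2. `except KeyError` does not match (IndexError is not a subclass of KeyError); skipped.
3. `except LookupError` matches (IndexError is a subclass of LookupError) → output = 47.
4. `except Exception` is not reached.
Result: 47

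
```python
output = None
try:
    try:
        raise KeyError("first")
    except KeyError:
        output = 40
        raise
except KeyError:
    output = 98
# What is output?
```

Step-by-step execution trace:
1. Inner try: `raise KeyError("first")` raises KeyError.
2. Inner `except KeyError` matches → output = 40.
3. bare `raise` re-raises the same KeyError.
4. Outer `except KeyError` matches → output = 98.
Result: 98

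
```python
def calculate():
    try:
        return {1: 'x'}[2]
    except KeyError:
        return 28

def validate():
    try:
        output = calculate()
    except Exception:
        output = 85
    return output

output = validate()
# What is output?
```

Step-by-step execution trace:
1. `validate()` calls `calculate()`.
2. In calculate: `{1: 'x'}[2]` raises KeyError; `except KeyError` catches it → returns 28.
3. In validate: `output = calculate()` → output = 28. No exception reaches validate.
4. `except Exception` is skipped; validate returns 28.
5. output = 28.
Result: 28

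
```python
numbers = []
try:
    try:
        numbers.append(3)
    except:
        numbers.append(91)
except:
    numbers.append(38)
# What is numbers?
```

Step-by-step execution trace:
1. Inner try: `numbers.append(3)` → numbers = [3]. No exception raised.
2. Inner `except` is skipped.
3. Inner try completes normally; outer `except` is skipped.
Result: [3]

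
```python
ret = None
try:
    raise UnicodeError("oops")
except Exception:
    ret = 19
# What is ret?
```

Step-by-step execution trace:
1. `raise UnicodeError(...)` raises UnicodeError.
2. `except Exception` matches (UnicodeError is a subclass of Exception) → ret = 19.
Result: 19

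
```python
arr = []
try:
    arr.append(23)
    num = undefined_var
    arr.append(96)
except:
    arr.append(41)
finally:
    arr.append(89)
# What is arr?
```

Step-by-step execution trace:
1. try: `arr.append(23)` → arr = [23].
2. `num = undefined_var` raises NameError; `arr.append(96)` is not reached.
3. bare `except` matches → `arr.append(41)` → arr = [23, 41].
4. finally always runs: `arr.append(89)` → arr = [23, 41, 89].
Result: [23, 41, 89]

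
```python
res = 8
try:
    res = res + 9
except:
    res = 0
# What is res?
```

Step-by-step execution trace:
1. res starts at 8.
2. try: `res = res + 9` → res = 17. No exception raised.
3. `except` is skipped.
Result: 17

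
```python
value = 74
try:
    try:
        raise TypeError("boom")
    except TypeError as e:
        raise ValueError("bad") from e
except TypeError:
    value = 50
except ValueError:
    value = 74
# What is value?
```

Step-by-step execution trace:
1. Inner try raises TypeError; inner `except TypeError as e` catches it.
2. `raise ValueError(...) from e` raises ValueError (TypeError is attached as __cause__, but only ValueError is active).
3. Outer `except TypeError` does not match ValueError; skipped.
4. Outer `except ValueError` matches → value = 74.
Result: 74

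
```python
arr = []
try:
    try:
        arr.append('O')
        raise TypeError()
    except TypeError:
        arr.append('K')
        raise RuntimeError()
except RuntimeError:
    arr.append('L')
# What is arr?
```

Step-by-step execution trace:
1. Inner try: `arr.append('O')` → arr = ['O'].
2. `raise TypeError()` raises TypeError.
3. Inner `except TypeError` matches → `arr.append('K')` → arr = ['O', 'K'].
4. `raise RuntimeError()` raises RuntimeError; propagates to outer try.
5. Outer `except RuntimeError` matches → `arr.append('L')` → arr = ['O', 'K', 'L'].
Result: ['O', 'K', 'L']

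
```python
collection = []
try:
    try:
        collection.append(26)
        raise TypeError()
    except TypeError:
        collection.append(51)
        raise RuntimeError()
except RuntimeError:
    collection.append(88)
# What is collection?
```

Step-by-step execution trace:
1. Inner try: `collection.append(26)` → collection = [26].
2. `raise TypeError()` raises TypeError.
3. Inner `except TypeError` matches → `collection.append(51)` → collection = [26, 51].
4. `raise RuntimeError()` raises RuntimeError; propagates to outer try.
5. Outer `except RuntimeError` matches → `collection.append(88)` → collection = [26, 51, 88].
Result: [26, 51, 88]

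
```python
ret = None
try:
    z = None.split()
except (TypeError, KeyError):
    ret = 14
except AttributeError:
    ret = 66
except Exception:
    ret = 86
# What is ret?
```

Step-by-step execution trace:
1. `z = None.split()` raises AttributeError.
2. `except (TypeError, KeyError)` does not match AttributeError; skipped.
3. `except AttributeError` matches (exact type match) → ret = 66.
4. `except Exception` is not reached.
Result: 66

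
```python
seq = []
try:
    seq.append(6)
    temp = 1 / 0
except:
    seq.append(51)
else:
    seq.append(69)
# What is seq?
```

Step-by-step execution trace:
1. try: `seq.append(6)` → seq = [6].
2. `temp = 1 / 0` raises ZeroDivisionError.
3. bare `except` matches → `seq.append(51)` → seq = [6, 51].
4. `else` is skipped (an exception was raised).
Result: [6, 51]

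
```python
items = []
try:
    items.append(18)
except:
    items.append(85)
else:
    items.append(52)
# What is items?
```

Step-by-step execution trace:
1. try: `items.append(18)` → items = [18]. No exception raised.
2. `except` is skipped.
3. `else` runs (try completed without exception): `items.append(52)` → items = [18, 52].
Result: [18, 52]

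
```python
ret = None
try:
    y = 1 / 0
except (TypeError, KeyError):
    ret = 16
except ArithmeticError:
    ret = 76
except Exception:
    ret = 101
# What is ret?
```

Step-by-step execution trace:
1. `y = 1 / 0` raises ZeroDivisionError.
2. `except (TypeError, KeyError)` does not match ZeroDivisionError; skipped.
3. `except ArithmeticError` matches (ZeroDivisionError is a subclass of ArithmeticError) → ret = 76.
4. `except Exception` is not reached.
Result: 76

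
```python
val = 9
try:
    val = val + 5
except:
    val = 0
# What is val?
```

Step-by-step execution trace:
1. val starts at 9.
2. try: `val = val + 5` → val = 14. No exception raised.
3. `except` is skipped.
Result: 14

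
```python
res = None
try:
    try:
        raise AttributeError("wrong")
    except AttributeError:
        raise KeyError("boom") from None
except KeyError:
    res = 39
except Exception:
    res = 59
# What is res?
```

Step-by-step execution trace:
1. Inner try raises AttributeError; inner `except AttributeError` catches it.
2. `raise KeyError(...) from None` raises KeyError (from None suppresses __context__, but the active exception is still KeyError).
3. Outer `except KeyError` matches → res = 39.
4. `except Exception` is not reached.
Result: 39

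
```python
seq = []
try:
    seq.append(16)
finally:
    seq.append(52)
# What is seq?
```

Step-by-step execution trace:
1. try: `seq.append(16)` → seq = [16].
2. The try body completes without raising.
3. finally always runs: `seq.append(52)` → seq = [16, 52].
Result: [16, 52]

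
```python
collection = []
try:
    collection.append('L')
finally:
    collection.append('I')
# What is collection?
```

Step-by-step execution trace:
1. try: `collection.append('L')` → collection = ['L'].
2. The try body completes without raising.
3. finally always runs: `collection.append('I')` → collection = ['L', 'I'].
Result: ['L', 'I']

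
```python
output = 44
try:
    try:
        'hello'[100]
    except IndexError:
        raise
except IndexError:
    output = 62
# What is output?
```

Step-by-step execution trace:
1. Inner try: `'hello'[100]` raises IndexError.
2. Inner `except IndexError` matches; bare `raise` re-raises the same IndexError.
3. Outer `except IndexError` matches → output = 62.
Result: 62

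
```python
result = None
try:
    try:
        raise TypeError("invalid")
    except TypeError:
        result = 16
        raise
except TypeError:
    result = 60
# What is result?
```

Step-by-step execution trace:
1. Inner try: `raise TypeError("invalid")` raises TypeError.
2. Inner `except TypeError` matches → result = 16.
3. bare `raise` re-raises the same TypeError.
4. Outer `except TypeError` matches → result = 60.
Result: 60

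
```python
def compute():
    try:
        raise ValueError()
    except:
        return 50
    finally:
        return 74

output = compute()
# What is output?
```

Step-by-step execution trace:
1. `compute()` enters try: `raise ValueError()` raises ValueError.
2. bare `except` matches → `return 50` sets pending return value 50.
3. Before returning, `finally: return 74` runs and overrides the pending return.
4. compute() returns 74 → output = 74.
Result: 74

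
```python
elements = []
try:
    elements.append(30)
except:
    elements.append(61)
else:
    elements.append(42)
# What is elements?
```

Step-by-step execution trace:
1. try: `elements.append(30)` → elements = [30]. No exception raised.
2. `except` is skipped.
3. `else` runs (try completed without exception): `elements.append(42)` → elements = [30, 42].
Result: [30, 42]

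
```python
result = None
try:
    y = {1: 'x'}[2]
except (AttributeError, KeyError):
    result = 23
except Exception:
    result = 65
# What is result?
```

Step-by-step execution trace:
1. `y = {1: 'x'}[2]` raises KeyError.
2. `except (AttributeError, KeyError)` matches (KeyError is in the tuple) → result = 23.
3. `except Exception` is not reached.
Result: 23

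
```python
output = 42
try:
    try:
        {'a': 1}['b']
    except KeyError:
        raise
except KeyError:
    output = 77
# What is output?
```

Step-by-step execution trace:
1. Inner try: `{'a': 1}['b']` raises KeyError.
2. Inner `except KeyError` matches; bare `raise` re-raises the same KeyError.
3. Outer `except KeyError` matches → output = 77.
Result: 77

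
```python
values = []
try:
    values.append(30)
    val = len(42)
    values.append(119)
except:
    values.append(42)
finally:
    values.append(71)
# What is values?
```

Step-by-step execution trace:
1. try: `values.append(30)` → values = [30].
2. `val = len(42)` raises TypeError; `values.append(119)` is not reached.
3. bare `except` matches → `values.append(42)` → values = [30, 42].
4. finally always runs: `values.append(71)` → values = [30, 42, 71].
Result: [30, 42, 71]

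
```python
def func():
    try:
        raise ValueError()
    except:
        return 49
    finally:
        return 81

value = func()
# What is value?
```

Step-by-step execution trace:
1. `func()` enters try: `raise ValueError()` raises ValueError.
2. bare `except` matches → `return 49` sets pending return value 49.
3. Before returning, `finally: return 81` runs and overrides the pending return.
4. func() returns 81 → value = 81.
Result: 81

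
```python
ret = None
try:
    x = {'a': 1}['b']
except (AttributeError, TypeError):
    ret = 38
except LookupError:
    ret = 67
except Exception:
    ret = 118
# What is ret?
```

Step-by-step execution trace:
1. `x = {'a': 1}['b']` raises KeyError.
2. `except (AttributeError, TypeError)` does not match KeyError; skipped.
3. `except LookupError` matches (KeyError is a subclass of LookupError) → ret = 67.
4. `except Exception` is not reached.
Result: 67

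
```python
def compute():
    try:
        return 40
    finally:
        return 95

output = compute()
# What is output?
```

Step-by-step execution trace:
1. `compute()` enters try: `return 40` sets pending return value 40.
2. Before returning, `finally: return 95` runs and overrides the pending return.
3. compute() returns 95 → output = 95.
Result: 95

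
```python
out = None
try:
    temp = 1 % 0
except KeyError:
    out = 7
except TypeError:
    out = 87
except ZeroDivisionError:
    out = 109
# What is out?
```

Step-by-step execution trace:
1. `temp = 1 % 0` raises ZeroDivisionError.
2. `except KeyError` does not match ZeroDivisionError; skipped.
3. `except TypeError` does not match ZeroDivisionError; skipped.
4. `except ZeroDivisionError` matches → out = 109.
Result: 109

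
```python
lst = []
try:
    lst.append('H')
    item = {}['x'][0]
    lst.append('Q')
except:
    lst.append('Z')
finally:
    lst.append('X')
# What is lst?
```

Step-by-step execution trace:
1. try: `lst.append('H')` → lst = ['H'].
2. `item = {}['x'][0]` raises KeyError; `lst.append('Q')` is not reached.
3. bare `except` matches → `lst.append('Z')` → lst = ['H', 'Z'].
4. finally always runs: `lst.append('X')` → lst = ['H', 'Z', 'X'].
Result: ['H', 'Z', 'X']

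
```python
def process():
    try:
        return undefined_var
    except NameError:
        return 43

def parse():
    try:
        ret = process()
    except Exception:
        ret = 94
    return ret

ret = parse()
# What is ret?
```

Step-by-step execution trace:
1. `parse()` calls `process()`.
2. In process: `undefined_var` raises NameError; `except NameError` catches it → returns 43.
3. In parse: `ret = process()` → ret = 43. No exception reaches parse.
4. `except Exception` is skipped; parse returns 43.
5. ret = 43.
Result: 43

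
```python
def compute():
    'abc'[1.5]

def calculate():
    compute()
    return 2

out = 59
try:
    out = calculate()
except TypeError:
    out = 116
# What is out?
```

Step-by-step execution trace:
1. out starts at 59.
2. try: `calculate()` calls `compute()`.
3. `compute()` evaluates `'abc'[1.5]`, which raises TypeError; it propagates through calculate (uncaught).
4. `return 2` in calculate is not reached; the assignment to out does not complete.
5. `except TypeError` matches → out = 116.
Result: 116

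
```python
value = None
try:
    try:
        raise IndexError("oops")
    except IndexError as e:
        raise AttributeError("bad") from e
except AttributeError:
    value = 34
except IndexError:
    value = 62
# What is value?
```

Step-by-step execution trace:
1. Inner try raises IndexError; inner `except IndexError as e` catches it.
2. `raise AttributeError(...) from e` raises AttributeError (IndexError is attached as __cause__, but only AttributeError is active).
3. Outer `except AttributeError` matches → value = 34.
4. `except IndexError` is not reached.
Result: 34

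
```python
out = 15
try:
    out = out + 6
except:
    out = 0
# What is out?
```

Step-by-step execution trace:
1. out starts at 15.
2. try: `out = out + 6` → out = 21. No exception raised.
3. `except` is skipped.
Result: 21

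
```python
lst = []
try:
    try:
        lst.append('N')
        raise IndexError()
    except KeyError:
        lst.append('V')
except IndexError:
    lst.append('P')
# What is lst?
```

Step-by-step execution trace:
1. Inner try: `lst.append('N')` → lst = ['N'].
2. `raise IndexError()` raises IndexError.
3. Inner `except KeyError` does not match IndexError; exception propagates to outer try.
4. Outer `except IndexError` matches → `lst.append('P')` → lst = ['N', 'P'].
Result: ['N', 'P']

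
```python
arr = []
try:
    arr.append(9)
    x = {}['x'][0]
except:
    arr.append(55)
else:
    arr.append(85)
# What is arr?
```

Step-by-step execution trace:
1. try: `arr.append(9)` → arr = [9].
2. `x = {}['x'][0]` raises KeyError.
3. bare `except` matches → `arr.append(55)` → arr = [9, 55].
4. `else` is skipped (an exception was raised).
Result: [9, 55]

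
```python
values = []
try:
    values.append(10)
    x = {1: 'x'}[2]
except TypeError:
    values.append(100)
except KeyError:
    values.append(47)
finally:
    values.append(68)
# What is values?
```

Step-by-step execution trace:
1. try: `values.append(10)` → values = [10].
2. `x = {1: 'x'}[2]` raises KeyError.
3. `except TypeError` does not match KeyError; skipped.
4. `except KeyError` matches → `values.append(47)` → values = [10, 47].
5. finally always runs: `values.append(68)` → values = [10, 47, 68].
Result: [10, 47, 68]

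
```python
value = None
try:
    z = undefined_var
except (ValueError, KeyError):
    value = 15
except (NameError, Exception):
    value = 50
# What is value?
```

Step-by-step execution trace:
1. `z = undefined_var` raises NameError.
2. `except (ValueError, KeyError)` does not match NameError; skipped.
3. `except (NameError, Exception)` matches (NameError is in the tuple) → value = 50.
Result: 50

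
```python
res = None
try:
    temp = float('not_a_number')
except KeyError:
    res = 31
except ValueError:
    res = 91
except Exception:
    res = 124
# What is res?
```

Step-by-step execution trace:
1. `temp = float('not_a_number')` raises ValueError.
2. `except KeyError` does not match ValueError; skipped.
3. `except ValueError` matches → res = 91.
4. Remaining except clauses are skipped.
Result: 91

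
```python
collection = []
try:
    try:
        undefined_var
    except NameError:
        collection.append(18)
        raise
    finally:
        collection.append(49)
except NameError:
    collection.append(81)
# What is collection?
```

Step-by-step execution trace:
1. Inner try: `undefined_var` raises NameError.
2. Inner `except NameError` matches → `collection.append(18)` → collection = [18].
3. bare `raise` re-raises NameError.
4. Inner `finally` runs during unwinding: `collection.append(49)` → collection = [18, 49].
5. Outer `except NameError` matches → `collection.append(81)` → collection = [18, 49, 81].
Result: [18, 49, 81]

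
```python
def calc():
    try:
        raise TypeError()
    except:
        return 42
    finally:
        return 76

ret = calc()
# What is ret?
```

Step-by-step execution trace:
1. `calc()` enters try: `raise TypeError()` raises TypeError.
2. bare `except` matches → `return 42` sets pending return value 42.
3. Before returning, `finally: return 76` runs and overrides the pending return.
4. calc() returns 76 → ret = 76.
Result: 76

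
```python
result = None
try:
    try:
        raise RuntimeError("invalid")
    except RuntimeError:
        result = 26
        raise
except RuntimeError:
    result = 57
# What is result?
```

Step-by-step execution trace:
1. Inner try: `raise RuntimeError("invalid")` raises RuntimeError.
2. Inner `except RuntimeError` matches → result = 26.
3. bare `raise` re-raises the same RuntimeError.
4. Outer `except RuntimeError` matches → result = 57.
Result: 57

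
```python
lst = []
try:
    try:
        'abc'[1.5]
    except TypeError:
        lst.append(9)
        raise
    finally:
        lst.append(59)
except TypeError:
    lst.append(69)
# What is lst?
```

Step-by-step execution trace:
1. Inner try: `'abc'[1.5]` raises TypeError.
2. Inner `except TypeError` matches → `lst.append(9)` → lst = [9].
3. bare `raise` re-raises TypeError.
4. Inner `finally` runs during unwinding: `lst.append(59)` → lst = [9, 59].
5. Outer `except TypeError` matches → `lst.append(69)` → lst = [9, 59, 69].
Result: [9, 59, 69]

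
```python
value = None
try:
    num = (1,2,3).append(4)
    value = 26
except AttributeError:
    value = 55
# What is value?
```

Step-by-step execution trace:
1. `num = (1,2,3).append(4)` raises AttributeError.
2. `value = 26` is not reached.
3. `except AttributeError` matches → value = 55.
Result: 55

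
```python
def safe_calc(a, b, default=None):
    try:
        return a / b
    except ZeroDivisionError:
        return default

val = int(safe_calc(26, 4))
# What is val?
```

Step-by-step execution trace:
1. `safe_calc(26, 4)` enters try: `return 26 / 4` → returns 6.5. No exception raised.
2. `except ZeroDivisionError` is skipped.
3. `int(6.5)` → 6 → val = 6.
Result: 6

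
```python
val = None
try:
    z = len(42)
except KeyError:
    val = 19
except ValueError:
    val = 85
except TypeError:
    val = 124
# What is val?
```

Step-by-step execution trace:
1. `z = len(42)` raises TypeError.
2. `except KeyError` does not match TypeError; skipped.
3. `except ValueError` does not match TypeError; skipped.
4. `except TypeError` matches → val = 124.
Result: 124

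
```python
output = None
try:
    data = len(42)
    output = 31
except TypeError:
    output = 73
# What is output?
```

Step-by-step execution trace:
1. `data = len(42)` raises TypeError.
2. `output = 31` is not reached.
3. `except TypeError` matches → output = 73.
Result: 73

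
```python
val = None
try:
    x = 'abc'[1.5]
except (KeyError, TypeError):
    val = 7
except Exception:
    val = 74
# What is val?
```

Step-by-step execution trace:
1. `x = 'abc'[1.5]` raises TypeError.
2. `except (KeyError, TypeError)` matches (TypeError is in the tuple) → val = 7.
3. `except Exception` is not reached.
Result: 7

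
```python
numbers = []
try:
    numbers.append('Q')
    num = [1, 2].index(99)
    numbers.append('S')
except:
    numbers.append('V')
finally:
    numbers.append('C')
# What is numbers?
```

Step-by-step execution trace:
1. try: `numbers.append('Q')` → numbers = ['Q'].
2. `num = [1, 2].index(99)` raises ValueError; `numbers.append('S')` is not reached.
3. bare `except` matches → `numbers.append('V')` → numbers = ['Q', 'V'].
4. finally always runs: `numbers.append('C')` → numbers = ['Q', 'V', 'C'].
Result: ['Q', 'V', 'C']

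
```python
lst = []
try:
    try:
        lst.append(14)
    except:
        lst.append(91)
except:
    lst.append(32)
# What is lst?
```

Step-by-step execution trace:
1. Inner try: `lst.append(14)` → lst = [14]. No exception raised.
2. Inner `except` is skipped.
3. Inner try completes normally; outer `except` is skipped.
Result: [14]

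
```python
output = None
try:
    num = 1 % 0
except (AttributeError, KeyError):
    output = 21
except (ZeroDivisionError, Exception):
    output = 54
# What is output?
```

Step-by-step execution trace:
1. `num = 1 % 0` raises ZeroDivisionError.
2. `except (AttributeError, KeyError)` does not match ZeroDivisionError; skipped.
3. `except (ZeroDivisionError, Exception)` matches (ZeroDivisionError is in the tuple) → output = 54.
Result: 54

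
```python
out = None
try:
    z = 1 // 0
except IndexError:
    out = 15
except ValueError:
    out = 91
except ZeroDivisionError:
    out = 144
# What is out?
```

Step-by-step execution trace:
1. `z = 1 // 0` raises ZeroDivisionError.
2. `except IndexError` does not match ZeroDivisionError; skipped.
3. `except ValueError` does not match ZeroDivisionError; skipped.
4. `except ZeroDivisionError` matches → out = 144.
Result: 144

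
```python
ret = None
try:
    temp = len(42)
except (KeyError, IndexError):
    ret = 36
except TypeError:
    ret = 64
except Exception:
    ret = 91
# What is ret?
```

Step-by-step execution trace:
1. `temp = len(42)` raises TypeError.
2. `except (KeyError, IndexError)` does not match TypeError; skipped.
3. `except TypeError` matches (exact type match) → ret = 64.
4. `except Exception` is not reached.
Result: 64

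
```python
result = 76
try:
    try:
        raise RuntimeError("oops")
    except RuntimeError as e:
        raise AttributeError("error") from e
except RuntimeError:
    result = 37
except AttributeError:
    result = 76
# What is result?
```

Step-by-step execution trace:
1. Inner try raises RuntimeError; inner `except RuntimeError as e` catches it.
2. `raise AttributeError(...) from e` raises AttributeError (RuntimeError is attached as __cause__, but only AttributeError is active).
3. Outer `except RuntimeError` does not match AttributeError; skipped.
4. Outer `except AttributeError` matches → result = 76.
Result: 76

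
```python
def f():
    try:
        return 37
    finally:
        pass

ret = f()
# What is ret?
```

Step-by-step execution trace:
1. `f()` enters try: `return 37` sets pending return value 37.
2. Before returning, `finally: pass` runs (no effect).
3. f() returns 37 → ret = 37.
Result: 37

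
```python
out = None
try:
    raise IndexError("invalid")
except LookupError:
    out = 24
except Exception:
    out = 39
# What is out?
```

Step-by-step execution trace:
1. `raise IndexError(...)` raises IndexError.
2. `except LookupError` matches (IndexError is a subclass of LookupError) → out = 24.
3. `except Exception` is not reached.
Result: 24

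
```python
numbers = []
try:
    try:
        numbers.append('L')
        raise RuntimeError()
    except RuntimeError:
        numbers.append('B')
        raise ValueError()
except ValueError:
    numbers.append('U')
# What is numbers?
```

Step-by-step execution trace:
1. Inner try: `numbers.append('L')` → numbers = ['L'].
2. `raise RuntimeError()` raises RuntimeError.
3. Inner `except RuntimeError` matches → `numbers.append('B')` → numbers = ['L', 'B'].
4. `raise ValueError()` raises ValueError; propagates to outer try.
5. Outer `except ValueError` matches → `numbers.append('U')` → numbers = ['L', 'B', 'U'].
Result: ['L', 'B', 'U']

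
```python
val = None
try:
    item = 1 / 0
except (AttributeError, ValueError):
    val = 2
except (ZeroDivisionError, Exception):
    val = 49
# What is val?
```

Step-by-step execution trace:
1. `item = 1 / 0` raises ZeroDivisionError.
2. `except (AttributeError, ValueError)` does not match ZeroDivisionError; skipped.
3. `except (ZeroDivisionError, Exception)` matches (ZeroDivisionError is in the tuple) → val = 49.
Result: 49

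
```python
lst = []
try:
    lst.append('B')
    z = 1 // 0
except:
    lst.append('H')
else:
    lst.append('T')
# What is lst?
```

Step-by-step execution trace:
1. try: `lst.append('B')` → lst = ['B'].
2. `z = 1 // 0` raises ZeroDivisionError.
3. bare `except` matches → `lst.append('H')` → lst = ['B', 'H'].
4. `else` is skipped (an exception was raised).
Result: ['B', 'H']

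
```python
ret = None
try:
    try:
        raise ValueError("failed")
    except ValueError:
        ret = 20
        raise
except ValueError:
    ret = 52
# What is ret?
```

Step-by-step execution trace:
1. Inner try: `raise ValueError("failed")` raises ValueError.
2. Inner `except ValueError` matches → ret = 20.
3. bare `raise` re-raises the same ValueError.
4. Outer `except ValueError` matches → ret = 52.
Result: 52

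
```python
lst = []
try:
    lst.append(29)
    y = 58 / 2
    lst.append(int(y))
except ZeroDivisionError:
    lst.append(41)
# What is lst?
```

Step-by-step execution trace:
1. try: `lst.append(29)` → lst = [29].
2. `y = 58 / 2` → y = 29.0. No exception raised.
3. `lst.append(int(y))` → lst = [29, 29].
4. `except ZeroDivisionError` is skipped (no exception was raised).
Result: [29, 29]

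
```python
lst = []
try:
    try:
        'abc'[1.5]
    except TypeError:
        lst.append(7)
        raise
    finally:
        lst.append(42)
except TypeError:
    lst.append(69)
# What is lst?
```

Step-by-step execution trace:
1. Inner try: `'abc'[1.5]` raises TypeError.
2. Inner `except TypeError` matches → `lst.append(7)` → lst = [7].
3. bare `raise` re-raises TypeError.
4. Inner `finally` runs during unwinding: `lst.append(42)` → lst = [7, 42].
5. Outer `except TypeError` matches → `lst.append(69)` → lst = [7, 42, 69].
Result: [7, 42, 69]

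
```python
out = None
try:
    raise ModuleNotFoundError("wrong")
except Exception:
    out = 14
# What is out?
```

Step-by-step execution trace:
1. `raise ModuleNotFoundError(...)` raises ModuleNotFoundError.
2. `except Exception` matches (ModuleNotFoundError is a subclass of Exception) → out = 14.
Result: 14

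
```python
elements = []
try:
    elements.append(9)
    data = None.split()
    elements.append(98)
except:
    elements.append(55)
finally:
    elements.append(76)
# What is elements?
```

Step-by-step execution trace:
1. try: `elements.append(9)` → elements = [9].
2. `data = None.split()` raises AttributeError; `elements.append(98)` is not reached.
3. bare `except` matches → `elements.append(55)` → elements = [9, 55].
4. finally always runs: `elements.append(76)` → elements = [9, 55, 76].
Result: [9, 55, 76]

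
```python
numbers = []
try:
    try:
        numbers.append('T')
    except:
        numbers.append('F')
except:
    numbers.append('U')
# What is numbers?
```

Step-by-step execution trace:
1. Inner try: `numbers.append('T')` → numbers = ['T']. No exception raised.
2. Inner `except` is skipped.
3. Inner try completes normally; outer `except` is skipped.
Result: ['T']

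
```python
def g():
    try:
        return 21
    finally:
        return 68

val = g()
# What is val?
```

Step-by-step execution trace:
1. `g()` enters try: `return 21` sets pending return value 21.
2. Before returning, `finally: return 68` runs and overrides the pending return.
3. g() returns 68 → val = 68.
Result: 68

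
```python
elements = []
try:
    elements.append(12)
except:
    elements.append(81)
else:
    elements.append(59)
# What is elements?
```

Step-by-step execution trace:
1. try: `elements.append(12)` → elements = [12]. No exception raised.
2. `except` is skipped.
3. `else` runs (try completed without exception): `elements.append(59)` → elements = [12, 59].
Result: [12, 59]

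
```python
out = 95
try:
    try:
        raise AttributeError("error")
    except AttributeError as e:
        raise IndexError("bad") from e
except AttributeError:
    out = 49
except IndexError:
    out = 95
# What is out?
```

Step-by-step execution trace:
1. Inner try raises AttributeError; inner `except AttributeError as e` catches it.
2. `raise IndexError(...) from e` raises IndexError (AttributeError is attached as __cause__, but only IndexError is active).
3. Outer `except AttributeError` does not match IndexError; skipped.
4. Outer `except IndexError` matches → out = 95.
Result: 95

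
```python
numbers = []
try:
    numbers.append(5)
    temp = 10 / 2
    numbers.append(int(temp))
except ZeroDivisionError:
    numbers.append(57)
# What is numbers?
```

Step-by-step execution trace:
1. try: `numbers.append(5)` → numbers = [5].
2. `temp = 10 / 2` → temp = 5.0. No exception raised.
3. `numbers.append(int(temp))` → numbers = [5, 5].
4. `except ZeroDivisionError` is skipped (no exception was raised).
Result: [5, 5]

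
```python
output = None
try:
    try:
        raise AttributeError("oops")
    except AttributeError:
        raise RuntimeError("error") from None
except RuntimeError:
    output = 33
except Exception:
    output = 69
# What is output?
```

Step-by-step execution trace:
1. Inner try raises AttributeError; inner `except AttributeError` catches it.
2. `raise RuntimeError(...) from None` raises RuntimeError (from None suppresses __context__, but the active exception is still RuntimeError).
3. Outer `except RuntimeError` matches → output = 33.
4. `except Exception` is not reached.
Result: 33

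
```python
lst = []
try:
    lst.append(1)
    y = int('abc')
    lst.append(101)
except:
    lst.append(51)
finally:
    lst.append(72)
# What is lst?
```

Step-by-step execution trace:
1. try: `lst.append(1)` → lst = [1].
2. `y = int('abc')` raises ValueError; `lst.append(101)` is not reached.
3. bare `except` matches → `lst.append(51)` → lst = [1, 51].
4. finally always runs: `lst.append(72)` → lst = [1, 51, 72].
Result: [1, 51, 72]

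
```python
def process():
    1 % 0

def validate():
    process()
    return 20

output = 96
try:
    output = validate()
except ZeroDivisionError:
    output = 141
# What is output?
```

Step-by-step execution trace:
1. output starts at 96.
2. try: `validate()` calls `process()`.
3. `process()` evaluates `1 % 0`, which raises ZeroDivisionError; it propagates through validate (uncaught).
4. `return 20` in validate is not reached; the assignment to output does not complete.
5. `except ZeroDivisionError` matches → output = 141.
Result: 141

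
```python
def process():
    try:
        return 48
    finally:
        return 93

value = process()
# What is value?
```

Step-by-step execution trace:
1. `process()` enters try: `return 48` sets pending return value 48.
2. Before returning, `finally: return 93` runs and overrides the pending return.
3. process() returns 93 → value = 93.
Result: 93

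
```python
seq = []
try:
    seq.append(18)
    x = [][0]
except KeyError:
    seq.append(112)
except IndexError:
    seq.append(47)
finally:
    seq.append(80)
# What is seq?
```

Step-by-step execution trace:
1. try: `seq.append(18)` → seq = [18].
2. `x = [][0]` raises IndexError.
3. `except KeyError` does not match IndexError; skipped.
4. `except IndexError` matches → `seq.append(47)` → seq = [18, 47].
5. finally always runs: `seq.append(80)` → seq = [18, 47, 80].
Result: [18, 47, 80]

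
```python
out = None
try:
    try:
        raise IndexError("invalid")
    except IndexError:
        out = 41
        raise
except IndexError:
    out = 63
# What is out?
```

Step-by-step execution trace:
1. Inner try: `raise IndexError("invalid")` raises IndexError.
2. Inner `except IndexError` matches → out = 41.
3. bare `raise` re-raises the same IndexError.
4. Outer `except IndexError` matches → out = 63.
Result: 63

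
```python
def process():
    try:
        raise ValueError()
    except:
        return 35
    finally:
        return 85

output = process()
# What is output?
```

Step-by-step execution trace:
1. `process()` enters try: `raise ValueError()` raises ValueError.
2. bare `except` matches → `return 35` sets pending return value 35.
3. Before returning, `finally: return 85` runs and overrides the pending return.
4. process() returns 85 → output = 85.
Result: 85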